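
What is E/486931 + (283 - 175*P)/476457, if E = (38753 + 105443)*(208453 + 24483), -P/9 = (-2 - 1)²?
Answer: 16003454137935790/232001683467 ≈ 68980.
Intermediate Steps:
P = -81 (P = -9*(-2 - 1)² = -9*(-3)² = -9*9 = -81)
E = 33588439456 (E = 144196*232936 = 33588439456)
E/486931 + (283 - 175*P)/476457 = 33588439456/486931 + (283 - 175*(-81))/476457 = 33588439456*(1/486931) + (283 + 14175)*(1/476457) = 33588439456/486931 + 14458*(1/476457) = 33588439456/486931 + 14458/476457 = 16003454137935790/232001683467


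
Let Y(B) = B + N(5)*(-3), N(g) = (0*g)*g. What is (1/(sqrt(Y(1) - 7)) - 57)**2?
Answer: (342 + I*sqrt(6))**2/36 ≈ 3248.8 + 46.54*I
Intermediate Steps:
N(g) = 0 (N(g) = 0*g = 0)
Y(B) = B (Y(B) = B + 0*(-3) = B + 0 = B)
(1/(sqrt(Y(1) - 7)) - 57)**2 = (1/(sqrt(1 - 7)) - 57)**2 = (1/(sqrt(-6)) - 57)**2 = (1/(I*sqrt(6)) - 57)**2 = (-I*sqrt(6)/6 - 57)**2 = (-57 - I*sqrt(6)/6)**2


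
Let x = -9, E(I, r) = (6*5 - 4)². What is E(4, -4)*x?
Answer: -6084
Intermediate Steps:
E(I, r) = 676 (E(I, r) = (30 - 4)² = 26² = 676)
E(4, -4)*x = 676*(-9) = -6084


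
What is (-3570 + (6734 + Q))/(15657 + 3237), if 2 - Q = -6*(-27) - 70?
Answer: 1537/9447 ≈ 0.16270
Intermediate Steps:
Q = -90 (Q = 2 - (-6*(-27) - 70) = 2 - (162 - 70) = 2 - 1*92 = 2 - 92 = -90)
(-3570 + (6734 + Q))/(15657 + 3237) = (-3570 + (6734 - 90))/(15657 + 3237) = (-3570 + 6644)/18894 = 3074*(1/18894) = 1537/9447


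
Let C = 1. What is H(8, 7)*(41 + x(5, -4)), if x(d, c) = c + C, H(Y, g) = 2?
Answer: 76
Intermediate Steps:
x(d, c) = 1 + c (x(d, c) = c + 1 = 1 + c)
H(8, 7)*(41 + x(5, -4)) = 2*(41 + (1 - 4)) = 2*(41 - 3) = 2*38 = 76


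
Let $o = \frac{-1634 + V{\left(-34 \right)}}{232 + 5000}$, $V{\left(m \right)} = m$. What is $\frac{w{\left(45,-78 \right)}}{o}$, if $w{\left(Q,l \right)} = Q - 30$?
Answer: $- \frac{6540}{139} \approx -47.05$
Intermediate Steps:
$w{\left(Q,l \right)} = -30 + Q$
$o = - \frac{139}{436}$ ($o = \frac{-1634 - 34}{232 + 5000} = - \frac{1668}{5232} = \left(-1668\right) \frac{1}{5232} = - \frac{139}{436} \approx -0.31881$)
$\frac{w{\left(45,-78 \right)}}{o} = \frac{-30 + 45}{- \frac{139}{436}} = 15 \left(- \frac{436}{139}\right) = - \frac{6540}{139}$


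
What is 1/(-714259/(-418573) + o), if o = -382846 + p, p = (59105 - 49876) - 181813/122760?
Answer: -51384021480/19197932372871169 ≈ -2.6765e-6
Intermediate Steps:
p = 1132770227/122760 (p = 9229 - 181813/122760 = 1132770227/122760 ≈ 9227.5)
o = -45865404733/122760 (o = -382846 + 1132770227/122760 = -45865404733/122760 ≈ -3.7362e+5)
1/(-714259/(-418573) + o) = 1/(-714259/(-418573) - 45865404733/122760) = 1/(-714259*(-1/418573) - 45865404733/122760) = 1/(714259/418573 - 45865404733/122760) = 1/(-19197932372871169/51384021480) = -51384021480/19197932372871169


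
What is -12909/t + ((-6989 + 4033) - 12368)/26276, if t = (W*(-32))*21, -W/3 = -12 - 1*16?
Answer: -43817689/123602304 ≈ -0.35451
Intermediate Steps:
W = 84 (W = -3*(-12 - 1*16) = -3*(-12 - 16) = -3*(-28) = 84)
t = -56448 (t = (84*(-32))*21 = -2688*21 = -56448)
-12909/t + ((-6989 + 4033) - 12368)/26276 = -12909/(-56448) + ((-6989 + 4033) - 12368)/26276 = -12909*(-1/56448) + (-2956 - 12368)*(1/26276) = 4303/18816 - 15324*1/26276 = 4303/18816 - 3831/6569 = -43817689/123602304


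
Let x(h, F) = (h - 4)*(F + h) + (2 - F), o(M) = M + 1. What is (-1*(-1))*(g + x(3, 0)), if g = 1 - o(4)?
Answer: -5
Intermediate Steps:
o(M) = 1 + M
x(h, F) = 2 - F + (-4 + h)*(F + h) (x(h, F) = (-4 + h)*(F + h) + (2 - F) = 2 - F + (-4 + h)*(F + h))
g = -4 (g = 1 - (1 + 4) = 1 - 1*5 = 1 - 5 = -4)
(-1*(-1))*(g + x(3, 0)) = (-1*(-1))*(-4 + (2 + 3² - 5*0 - 4*3 + 0*3)) = 1*(-4 + (2 + 9 + 0 - 12 + 0)) = 1*(-4 - 1) = 1*(-5) = -5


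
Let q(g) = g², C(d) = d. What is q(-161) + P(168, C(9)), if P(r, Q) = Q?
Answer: 25930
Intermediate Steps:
q(-161) + P(168, C(9)) = (-161)² + 9 = 25921 + 9 = 25930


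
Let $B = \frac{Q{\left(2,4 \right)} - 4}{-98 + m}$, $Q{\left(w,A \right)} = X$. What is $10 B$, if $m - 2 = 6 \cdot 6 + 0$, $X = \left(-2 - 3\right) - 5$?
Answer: $\frac{7}{3} \approx 2.3333$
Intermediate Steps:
$X = -10$ ($X = -5 - 5 = -10$)
$Q{\left(w,A \right)} = -10$
$m = 38$ ($m = 2 + \left(6 \cdot 6 + 0\right) = 2 + \left(36 + 0\right) = 2 + 36 = 38$)
$B = \frac{7}{30}$ ($B = \frac{-10 - 4}{-98 + 38} = - \frac{14}{-60} = \left(-14\right) \left(- \frac{1}{60}\right) = \frac{7}{30} \approx 0.23333$)
$10 B = 10 \cdot \frac{7}{30} = \frac{7}{3}$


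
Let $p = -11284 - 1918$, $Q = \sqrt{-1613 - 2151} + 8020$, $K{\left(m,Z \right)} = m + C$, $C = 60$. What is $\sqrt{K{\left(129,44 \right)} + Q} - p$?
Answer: $13202 + \sqrt{8209 + 2 i \sqrt{941}} \approx 13293.0 + 0.33857 i$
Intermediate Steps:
$K{\left(m,Z \right)} = 60 + m$ ($K{\left(m,Z \right)} = m + 60 = 60 + m$)
$Q = 8020 + 2 i \sqrt{941}$ ($Q = \sqrt{-3764} + 8020 = 2 i \sqrt{941} + 8020 = 8020 + 2 i \sqrt{941} \approx 8020.0 + 61.351 i$)
$p = -13202$ ($p = -11284 - 1918 = -13202$)
$\sqrt{K{\left(129,44 \right)} + Q} - p = \sqrt{\left(60 + 129\right) + \left(8020 + 2 i \sqrt{941}\right)} - -13202 = \sqrt{189 + \left(8020 + 2 i \sqrt{941}\right)} + 13202 = \sqrt{8209 + 2 i \sqrt{941}} + 13202 = 13202 + \sqrt{8209 + 2 i \sqrt{941}}$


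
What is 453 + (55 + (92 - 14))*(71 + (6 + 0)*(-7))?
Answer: 4310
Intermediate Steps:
453 + (55 + (92 - 14))*(71 + (6 + 0)*(-7)) = 453 + (55 + 78)*(71 + 6*(-7)) = 453 + 133*(71 - 42) = 453 + 133*29 = 453 + 3857 = 4310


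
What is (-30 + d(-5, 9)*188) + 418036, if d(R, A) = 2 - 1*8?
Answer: 416878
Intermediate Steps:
d(R, A) = -6 (d(R, A) = 2 - 8 = -6)
(-30 + d(-5, 9)*188) + 418036 = (-30 - 6*188) + 418036 = (-30 - 1128) + 418036 = -1158 + 418036 = 416878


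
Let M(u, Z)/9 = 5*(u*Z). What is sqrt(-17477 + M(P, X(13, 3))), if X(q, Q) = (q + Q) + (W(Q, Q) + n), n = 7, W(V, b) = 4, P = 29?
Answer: sqrt(17758) ≈ 133.26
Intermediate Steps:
X(q, Q) = 11 + Q + q (X(q, Q) = (q + Q) + (4 + 7) = (Q + q) + 11 = 11 + Q + q)
M(u, Z) = 45*Z*u (M(u, Z) = 9*(5*(u*Z)) = 9*(5*(Z*u)) = 9*(5*Z*u) = 45*Z*u)
sqrt(-17477 + M(P, X(13, 3))) = sqrt(-17477 + 45*(11 + 3 + 13)*29) = sqrt(-17477 + 45*27*29) = sqrt(-17477 + 35235) = sqrt(17758)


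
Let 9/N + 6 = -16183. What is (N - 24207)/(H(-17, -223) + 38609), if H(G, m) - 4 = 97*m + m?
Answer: -391887132/271311451 ≈ -1.4444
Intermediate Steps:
N = -9/16189 (N = 9/(-6 - 16183) = 9/(-16189) = 9*(-1/16189) = -9/16189 ≈ -0.00055593)
H(G, m) = 4 + 98*m (H(G, m) = 4 + (97*m + m) = 4 + 98*m)
(N - 24207)/(H(-17, -223) + 38609) = (-9/16189 - 24207)/((4 + 98*(-223)) + 38609) = -391887132/(16189*((4 - 21854) + 38609)) = -391887132/(16189*(-21850 + 38609)) = -391887132/16189/16759 = -391887132/16189*1/16759 = -391887132/271311451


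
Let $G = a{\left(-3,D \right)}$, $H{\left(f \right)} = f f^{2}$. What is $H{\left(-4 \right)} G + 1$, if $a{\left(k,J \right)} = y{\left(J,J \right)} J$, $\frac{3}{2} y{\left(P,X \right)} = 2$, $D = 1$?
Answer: $- \frac{253}{3} \approx -84.333$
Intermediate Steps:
$y{\left(P,X \right)} = \frac{4}{3}$ ($y{\left(P,X \right)} = \frac{2}{3} \cdot 2 = \frac{4}{3}$)
$a{\left(k,J \right)} = \frac{4 J}{3}$
$H{\left(f \right)} = f^{3}$
$G = \frac{4}{3}$ ($G = \frac{4}{3} \cdot 1 = \frac{4}{3} \approx 1.3333$)
$H{\left(-4 \right)} G + 1 = \left(-4\right)^{3} \cdot \frac{4}{3} + 1 = \left(-64\right) \frac{4}{3} + 1 = - \frac{256}{3} + 1 = - \frac{253}{3}$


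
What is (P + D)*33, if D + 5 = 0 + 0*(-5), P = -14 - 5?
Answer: -792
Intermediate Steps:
P = -19
D = -5 (D = -5 + (0 + 0*(-5)) = -5 + (0 + 0) = -5 + 0 = -5)
(P + D)*33 = (-19 - 5)*33 = -24*33 = -792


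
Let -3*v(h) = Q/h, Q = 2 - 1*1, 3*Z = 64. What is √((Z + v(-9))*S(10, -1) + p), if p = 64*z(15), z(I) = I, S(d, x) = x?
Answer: √76029/9 ≈ 30.637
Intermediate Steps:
Z = 64/3 (Z = (⅓)*64 = 64/3 ≈ 21.333)
Q = 1 (Q = 2 - 1 = 1)
v(h) = -1/(3*h)
p = 960 (p = 64*15 = 960)
√((Z + v(-9))*S(10, -1) + p) = √((64/3 - ⅓/(-9))*(-1) + 960) = √((64/3 - ⅓*(-⅑))*(-1) + 960) = √((64/3 + 1/27)*(-1) + 960) = √((577/27)*(-1) + 960) = √(-577/27 + 960) = √(25343/27) = √76029/9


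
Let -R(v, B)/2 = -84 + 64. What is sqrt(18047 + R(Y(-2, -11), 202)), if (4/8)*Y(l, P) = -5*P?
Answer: sqrt(18087) ≈ 134.49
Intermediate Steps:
Y(l, P) = -10*P (Y(l, P) = 2*(-5*P) = -10*P)
R(v, B) = 40 (R(v, B) = -2*(-84 + 64) = -2*(-20) = 40)
sqrt(18047 + R(Y(-2, -11), 202)) = sqrt(18047 + 40) = sqrt(18087)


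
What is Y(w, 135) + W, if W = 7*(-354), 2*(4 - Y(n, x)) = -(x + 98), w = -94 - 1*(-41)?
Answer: -4715/2 ≈ -2357.5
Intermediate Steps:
w = -53 (w = -94 + 41 = -53)
Y(n, x) = 53 + x/2 (Y(n, x) = 4 - (-1)*(x + 98)/2 = 4 - (-1)*(98 + x)/2 = 4 - (-98 - x)/2 = 4 + (49 + x/2) = 53 + x/2)
W = -2478
Y(w, 135) + W = (53 + (½)*135) - 2478 = (53 + 135/2) - 2478 = 241/2 - 2478 = -4715/2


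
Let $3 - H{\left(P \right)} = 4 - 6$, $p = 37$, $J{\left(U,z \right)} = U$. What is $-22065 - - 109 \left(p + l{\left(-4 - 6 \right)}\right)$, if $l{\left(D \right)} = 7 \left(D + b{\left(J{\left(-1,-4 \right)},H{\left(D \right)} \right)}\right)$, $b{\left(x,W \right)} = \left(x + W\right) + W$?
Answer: $-18795$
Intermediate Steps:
$H{\left(P \right)} = 5$ ($H{\left(P \right)} = 3 - \left(4 - 6\right) = 3 - -2 = 3 + 2 = 5$)
$b{\left(x,W \right)} = x + 2 W$ ($b{\left(x,W \right)} = \left(W + x\right) + W = x + 2 W$)
$l{\left(D \right)} = 63 + 7 D$ ($l{\left(D \right)} = 7 \left(D + \left(-1 + 2 \cdot 5\right)\right) = 7 \left(D + \left(-1 + 10\right)\right) = 7 \left(D + 9\right) = 7 \left(9 + D\right) = 63 + 7 D$)
$-22065 - - 109 \left(p + l{\left(-4 - 6 \right)}\right) = -22065 - - 109 \left(37 + \left(63 + 7 \left(-4 - 6\right)\right)\right) = -22065 - - 109 \left(37 + \left(63 + 7 \left(-10\right)\right)\right) = -22065 - - 109 \left(37 + \left(63 - 70\right)\right) = -22065 - - 109 \left(37 - 7\right) = -22065 - \left(-109\right) 30 = -22065 - -3270 = -22065 + 3270 = -18795$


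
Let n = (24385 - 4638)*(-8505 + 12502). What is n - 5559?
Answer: 78923200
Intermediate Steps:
n = 78928759 (n = 19747*3997 = 78928759)
n - 5559 = 78928759 - 5559 = 78923200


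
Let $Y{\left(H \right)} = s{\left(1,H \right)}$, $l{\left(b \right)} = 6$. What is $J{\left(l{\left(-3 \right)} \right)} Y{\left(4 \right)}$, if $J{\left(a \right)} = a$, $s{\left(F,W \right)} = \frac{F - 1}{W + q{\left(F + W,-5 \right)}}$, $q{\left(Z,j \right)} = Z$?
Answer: $0$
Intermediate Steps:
$s{\left(F,W \right)} = \frac{-1 + F}{F + 2 W}$ ($s{\left(F,W \right)} = \frac{F - 1}{W + \left(F + W\right)} = \frac{-1 + F}{F + 2 W}$)
$Y{\left(H \right)} = 0$ ($Y{\left(H \right)} = \frac{-1 + 1}{1 + 2 H} = \frac{1}{1 + 2 H} 0 = 0$)
$J{\left(l{\left(-3 \right)} \right)} Y{\left(4 \right)} = 6 \cdot 0 = 0$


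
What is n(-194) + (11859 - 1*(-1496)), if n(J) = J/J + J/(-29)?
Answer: 387518/29 ≈ 13363.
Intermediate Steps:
n(J) = 1 - J/29 (n(J) = 1 + J*(-1/29) = 1 - J/29)
n(-194) + (11859 - 1*(-1496)) = (1 - 1/29*(-194)) + (11859 - 1*(-1496)) = (1 + 194/29) + (11859 + 1496) = 223/29 + 13355 = 387518/29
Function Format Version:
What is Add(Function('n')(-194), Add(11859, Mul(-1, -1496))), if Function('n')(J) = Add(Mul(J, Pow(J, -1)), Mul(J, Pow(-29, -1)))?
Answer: Rational(387518, 29) ≈ 13363.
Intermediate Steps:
Function('n')(J) = Add(1, Mul(Rational(-1, 29), J)) (Function('n')(J) = Add(1, Mul(J, Rational(-1, 29))) = Add(1, Mul(Rational(-1, 29), J)))
Add(Function('n')(-194), Add(11859, Mul(-1, -1496))) = Add(Add(1, Mul(Rational(-1, 29), -194)), Add(11859, Mul(-1, -1496))) = Add(Add(1, Rational(194, 29)), Add(11859, 1496)) = Add(Rational(223, 29), 13355) = Rational(387518, 29)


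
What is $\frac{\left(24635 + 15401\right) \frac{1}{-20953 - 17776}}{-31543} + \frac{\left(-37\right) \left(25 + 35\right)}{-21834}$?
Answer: $\frac{452148364394}{4445507374233} \approx 0.10171$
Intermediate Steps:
$\frac{\left(24635 + 15401\right) \frac{1}{-20953 - 17776}}{-31543} + \frac{\left(-37\right) \left(25 + 35\right)}{-21834} = \frac{40036}{-38729} \left(- \frac{1}{31543}\right) + \left(-37\right) 60 \left(- \frac{1}{21834}\right) = 40036 \left(- \frac{1}{38729}\right) \left(- \frac{1}{31543}\right) - - \frac{370}{3639} = \left(- \frac{40036}{38729}\right) \left(- \frac{1}{31543}\right) + \frac{370}{3639} = \frac{40036}{1221628847} + \frac{370}{3639} = \frac{452148364394}{4445507374233}$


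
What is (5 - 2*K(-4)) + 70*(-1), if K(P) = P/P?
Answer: -67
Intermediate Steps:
K(P) = 1
(5 - 2*K(-4)) + 70*(-1) = (5 - 2*1) + 70*(-1) = (5 - 2) - 70 = 3 - 70 = -67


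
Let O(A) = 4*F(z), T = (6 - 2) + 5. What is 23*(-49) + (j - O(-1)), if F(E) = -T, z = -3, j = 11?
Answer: -1080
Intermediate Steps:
T = 9 (T = 4 + 5 = 9)
F(E) = -9 (F(E) = -1*9 = -9)
O(A) = -36 (O(A) = 4*(-9) = -36)
23*(-49) + (j - O(-1)) = 23*(-49) + (11 - 1*(-36)) = -1127 + (11 + 36) = -1127 + 47 = -1080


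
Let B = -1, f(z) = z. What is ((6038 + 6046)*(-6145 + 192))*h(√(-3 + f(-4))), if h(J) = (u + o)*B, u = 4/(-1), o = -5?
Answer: -647424468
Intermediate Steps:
u = -4 (u = 4*(-1) = -4)
h(J) = 9 (h(J) = (-4 - 5)*(-1) = -9*(-1) = 9)
((6038 + 6046)*(-6145 + 192))*h(√(-3 + f(-4))) = ((6038 + 6046)*(-6145 + 192))*9 = (12084*(-5953))*9 = -71936052*9 = -647424468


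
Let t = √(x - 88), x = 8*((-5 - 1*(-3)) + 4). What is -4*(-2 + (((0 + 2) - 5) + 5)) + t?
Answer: 6*I*√2 ≈ 8.4853*I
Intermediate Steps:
x = 16 (x = 8*((-5 + 3) + 4) = 8*(-2 + 4) = 8*2 = 16)
t = 6*I*√2 (t = √(16 - 88) = √(-72) = 6*I*√2 ≈ 8.4853*I)
-4*(-2 + (((0 + 2) - 5) + 5)) + t = -4*(-2 + (((0 + 2) - 5) + 5)) + 6*I*√2 = -4*(-2 + ((2 - 5) + 5)) + 6*I*√2 = -4*(-2 + (-3 + 5)) + 6*I*√2 = -4*(-2 + 2) + 6*I*√2 = -4*0 + 6*I*√2 = 0 + 6*I*√2 = 6*I*√2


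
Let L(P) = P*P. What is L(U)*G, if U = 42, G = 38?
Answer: 67032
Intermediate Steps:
L(P) = P**2
L(U)*G = 42**2*38 = 1764*38 = 67032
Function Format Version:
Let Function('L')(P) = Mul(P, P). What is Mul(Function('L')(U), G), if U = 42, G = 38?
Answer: 67032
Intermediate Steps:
Function('L')(P) = Pow(P, 2)
Mul(Function('L')(U), G) = Mul(Pow(42, 2), 38) = Mul(1764, 38) = 67032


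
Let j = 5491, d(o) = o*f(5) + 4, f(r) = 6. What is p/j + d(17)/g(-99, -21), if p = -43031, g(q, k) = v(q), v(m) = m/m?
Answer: 539015/5491 ≈ 98.163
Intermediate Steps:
v(m) = 1
g(q, k) = 1
d(o) = 4 + 6*o (d(o) = o*6 + 4 = 6*o + 4 = 4 + 6*o)
p/j + d(17)/g(-99, -21) = -43031/5491 + (4 + 6*17)/1 = -43031*1/5491 + (4 + 102)*1 = -43031/5491 + 106*1 = -43031/5491 + 106 = 539015/5491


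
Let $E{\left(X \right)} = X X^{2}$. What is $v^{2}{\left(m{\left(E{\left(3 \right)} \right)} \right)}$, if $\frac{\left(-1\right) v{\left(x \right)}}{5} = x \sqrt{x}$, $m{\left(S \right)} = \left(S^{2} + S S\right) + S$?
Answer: $81868978125$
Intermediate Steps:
$E{\left(X \right)} = X^{3}$
$m{\left(S \right)} = S + 2 S^{2}$ ($m{\left(S \right)} = \left(S^{2} + S^{2}\right) + S = 2 S^{2} + S = S + 2 S^{2}$)
$v{\left(x \right)} = - 5 x^{\frac{3}{2}}$ ($v{\left(x \right)} = - 5 x \sqrt{x} = - 5 x^{\frac{3}{2}}$)
$v^{2}{\left(m{\left(E{\left(3 \right)} \right)} \right)} = \left(- 5 \left(3^{3} \left(1 + 2 \cdot 3^{3}\right)\right)^{\frac{3}{2}}\right)^{2} = \left(- 5 \left(27 \left(1 + 2 \cdot 27\right)\right)^{\frac{3}{2}}\right)^{2} = \left(- 5 \left(27 \left(1 + 54\right)\right)^{\frac{3}{2}}\right)^{2} = \left(- 5 \left(27 \cdot 55\right)^{\frac{3}{2}}\right)^{2} = \left(- 5 \cdot 1485^{\frac{3}{2}}\right)^{2} = \left(- 5 \cdot 4455 \sqrt{165}\right)^{2} = \left(- 22275 \sqrt{165}\right)^{2} = 81868978125$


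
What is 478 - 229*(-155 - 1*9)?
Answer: 38034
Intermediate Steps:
478 - 229*(-155 - 1*9) = 478 - 229*(-155 - 9) = 478 - 229*(-164) = 478 + 37556 = 38034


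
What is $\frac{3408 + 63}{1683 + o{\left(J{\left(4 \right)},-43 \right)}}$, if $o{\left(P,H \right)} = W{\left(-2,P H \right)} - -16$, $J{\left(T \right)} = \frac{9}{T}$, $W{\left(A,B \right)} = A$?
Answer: $\frac{3471}{1697} \approx 2.0454$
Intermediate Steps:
$o{\left(P,H \right)} = 14$ ($o{\left(P,H \right)} = -2 - -16 = -2 + 16 = 14$)
$\frac{3408 + 63}{1683 + o{\left(J{\left(4 \right)},-43 \right)}} = \frac{3408 + 63}{1683 + 14} = \frac{3471}{1697}$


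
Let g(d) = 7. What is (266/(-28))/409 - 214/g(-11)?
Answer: -175185/5726 ≈ -30.595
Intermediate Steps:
(266/(-28))/409 - 214/g(-11) = (266/(-28))/409 - 214/7 = (266*(-1/28))*(1/409) - 214*⅐ = -19/2*1/409 - 214/7 = -19/818 - 214/7 = -175185/5726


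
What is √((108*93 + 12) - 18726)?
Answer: 17*I*√30 ≈ 93.113*I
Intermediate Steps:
√((108*93 + 12) - 18726) = √((10044 + 12) - 18726) = √(10056 - 18726) = √(-8670) = 17*I*√30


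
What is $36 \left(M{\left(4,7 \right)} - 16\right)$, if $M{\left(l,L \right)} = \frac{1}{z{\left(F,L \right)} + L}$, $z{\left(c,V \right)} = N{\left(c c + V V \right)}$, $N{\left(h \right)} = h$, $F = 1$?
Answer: $- \frac{10932}{19} \approx -575.37$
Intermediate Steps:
$z{\left(c,V \right)} = V^{2} + c^{2}$ ($z{\left(c,V \right)} = c c + V V = c^{2} + V^{2} = V^{2} + c^{2}$)
$M{\left(l,L \right)} = \frac{1}{1 + L + L^{2}}$ ($M{\left(l,L \right)} = \frac{1}{\left(L^{2} + 1^{2}\right) + L} = \frac{1}{\left(L^{2} + 1\right) + L} = \frac{1}{\left(1 + L^{2}\right) + L} = \frac{1}{1 + L + L^{2}}$)
$36 \left(M{\left(4,7 \right)} - 16\right) = 36 \left(\frac{1}{1 + 7 + 7^{2}} - 16\right) = 36 \left(\frac{1}{1 + 7 + 49} - 16\right) = 36 \left(\frac{1}{57} - 16\right) = 36 \left(- \frac{911}{57}\right) = - \frac{10932}{19}$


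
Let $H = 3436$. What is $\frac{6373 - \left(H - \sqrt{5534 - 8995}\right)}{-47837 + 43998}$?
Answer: $- \frac{267}{349} - \frac{i \sqrt{3461}}{3839} \approx -0.76504 - 0.015324 i$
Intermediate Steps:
$\frac{6373 - \left(H - \sqrt{5534 - 8995}\right)}{-47837 + 43998} = \frac{6373 + \left(\sqrt{5534 - 8995} - 3436\right)}{-47837 + 43998} = \frac{6373 - \left(3436 - \sqrt{-3461}\right)}{-3839} = \left(6373 - \left(3436 - i \sqrt{3461}\right)\right) \left(- \frac{1}{3839}\right) = \left(2937 + i \sqrt{3461}\right) \left(- \frac{1}{3839}\right) = - \frac{267}{349} - \frac{i \sqrt{3461}}{3839}$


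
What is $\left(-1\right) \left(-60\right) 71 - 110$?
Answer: $4150$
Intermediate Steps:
$\left(-1\right) \left(-60\right) 71 - 110 = 60 \cdot 71 - 110 = 4260 - 110 = 4150$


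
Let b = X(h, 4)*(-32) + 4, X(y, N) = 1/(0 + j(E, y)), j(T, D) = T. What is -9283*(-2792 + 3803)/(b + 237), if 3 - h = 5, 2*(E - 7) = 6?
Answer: -46925565/1189 ≈ -39466.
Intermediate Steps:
E = 10 (E = 7 + (½)*6 = 7 + 3 = 10)
h = -2 (h = 3 - 1*5 = 3 - 5 = -2)
X(y, N) = ⅒ (X(y, N) = 1/(0 + 10) = 1/10 = ⅒)
b = ⅘ (b = (⅒)*(-32) + 4 = -16/5 + 4 = ⅘ ≈ 0.80000)
-9283*(-2792 + 3803)/(b + 237) = -9283*(-2792 + 3803)/(⅘ + 237) = -9283/((1189/5)/1011) = -9283/((1189/5)*(1/1011)) = -9283/1189/5055 = -9283*5055/1189 = -46925565/1189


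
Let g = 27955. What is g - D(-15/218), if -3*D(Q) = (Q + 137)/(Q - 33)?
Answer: 604552934/21627 ≈ 27954.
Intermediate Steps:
D(Q) = -(137 + Q)/(3*(-33 + Q)) (D(Q) = -(Q + 137)/(3*(Q - 33)) = -(137 + Q)/(3*(-33 + Q)))
g - D(-15/218) = 27955 - (-137 - (-15)/218)/(3*(-33 - 15/218)) = 27955 - (-137 - (-15)/218)/(3*(-33 - 15*1/218)) = 27955 - (-137 - 1*(-15/218))/(3*(-33 - 15/218)) = 27955 - (-137 + 15/218)/(3*(-7209/218)) = 27955 - (-218)*(-29851)/(3*7209*218) = 27955 - 1*29851/21627 = 27955 - 29851/21627 = 604552934/21627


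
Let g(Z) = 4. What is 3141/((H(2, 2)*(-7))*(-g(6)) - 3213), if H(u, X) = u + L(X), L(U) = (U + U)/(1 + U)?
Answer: -9423/9359 ≈ -1.0068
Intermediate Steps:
L(U) = 2*U/(1 + U) (L(U) = (2*U)/(1 + U) = 2*U/(1 + U))
H(u, X) = u + 2*X/(1 + X)
3141/((H(2, 2)*(-7))*(-g(6)) - 3213) = 3141/((((2*2 + 2*(1 + 2))/(1 + 2))*(-7))*(-1*4) - 3213) = 3141/((((4 + 2*3)/3)*(-7))*(-4) - 3213) = 3141/((((4 + 6)/3)*(-7))*(-4) - 3213) = 3141/((((1/3)*10)*(-7))*(-4) - 3213) = 3141/(((10/3)*(-7))*(-4) - 3213) = 3141/(-70/3*(-4) - 3213) = 3141/(280/3 - 3213) = 3141/(-9359/3) = 3141*(-3/9359) = -9423/9359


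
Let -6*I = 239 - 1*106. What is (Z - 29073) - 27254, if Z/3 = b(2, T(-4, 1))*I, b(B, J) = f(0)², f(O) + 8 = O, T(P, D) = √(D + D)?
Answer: -60583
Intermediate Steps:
T(P, D) = √2*√D (T(P, D) = √(2*D) = √2*√D)
I = -133/6 (I = -(239 - 1*106)/6 = -(239 - 106)/6 = -⅙*133 = -133/6 ≈ -22.167)
f(O) = -8 + O
b(B, J) = 64 (b(B, J) = (-8 + 0)² = (-8)² = 64)
Z = -4256 (Z = 3*(64*(-133/6)) = 3*(-4256/3) = -4256)
(Z - 29073) - 27254 = (-4256 - 29073) - 27254 = -33329 - 27254 = -60583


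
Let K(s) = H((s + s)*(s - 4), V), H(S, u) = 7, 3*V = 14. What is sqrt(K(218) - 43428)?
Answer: I*sqrt(43421) ≈ 208.38*I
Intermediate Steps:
V = 14/3 (V = (1/3)*14 = 14/3 ≈ 4.6667)
K(s) = 7
sqrt(K(218) - 43428) = sqrt(7 - 43428) = sqrt(-43421) = I*sqrt(43421)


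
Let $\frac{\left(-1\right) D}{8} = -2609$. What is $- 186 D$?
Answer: $-3882192$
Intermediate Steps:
$D = 20872$ ($D = \left(-8\right) \left(-2609\right) = 20872$)
$- 186 D = \left(-186\right) 20872 = -3882192$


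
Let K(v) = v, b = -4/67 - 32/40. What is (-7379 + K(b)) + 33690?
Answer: 8813897/335 ≈ 26310.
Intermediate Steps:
b = -288/335 (b = -4*1/67 - 32*1/40 = -4/67 - ⅘ = -288/335 ≈ -0.85970)
(-7379 + K(b)) + 33690 = (-7379 - 288/335) + 33690 = -2472253/335 + 33690 = 8813897/335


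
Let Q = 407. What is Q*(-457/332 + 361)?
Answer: 48593765/332 ≈ 1.4637e+5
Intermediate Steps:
Q*(-457/332 + 361) = 407*(-457/332 + 361) = 407*(119395/332) = 48593765/332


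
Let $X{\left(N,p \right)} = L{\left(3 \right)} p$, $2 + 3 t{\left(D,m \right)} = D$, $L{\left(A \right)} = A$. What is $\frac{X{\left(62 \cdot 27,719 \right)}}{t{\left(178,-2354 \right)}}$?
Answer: $\frac{6471}{176} \approx 36.767$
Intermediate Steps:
$t{\left(D,m \right)} = - \frac{2}{3} + \frac{D}{3}$
$X{\left(N,p \right)} = 3 p$
$\frac{X{\left(62 \cdot 27,719 \right)}}{t{\left(178,-2354 \right)}} = \frac{3 \cdot 719}{- \frac{2}{3} + \frac{1}{3} \cdot 178} = \frac{2157}{- \frac{2}{3} + \frac{178}{3}} = \frac{2157}{\frac{176}{3}} = 2157 \cdot \frac{3}{176} = \frac{6471}{176}$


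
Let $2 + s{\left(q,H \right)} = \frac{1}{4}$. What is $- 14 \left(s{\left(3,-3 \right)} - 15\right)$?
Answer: $\frac{469}{2} \approx 234.5$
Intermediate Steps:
$s{\left(q,H \right)} = - \frac{7}{4}$ ($s{\left(q,H \right)} = -2 + \frac{1}{4} = - \frac{7}{4}$)
$- 14 \left(s{\left(3,-3 \right)} - 15\right) = - 14 \left(- \frac{7}{4} - 15\right) = \left(-14\right) \left(- \frac{67}{4}\right) = \frac{469}{2}$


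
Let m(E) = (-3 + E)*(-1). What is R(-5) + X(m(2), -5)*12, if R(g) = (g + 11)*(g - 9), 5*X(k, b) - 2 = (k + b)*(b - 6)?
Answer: 132/5 ≈ 26.400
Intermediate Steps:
m(E) = 3 - E
X(k, b) = ⅖ + (-6 + b)*(b + k)/5 (X(k, b) = ⅖ + ((k + b)*(b - 6))/5 = ⅖ + ((b + k)*(-6 + b))/5 = ⅖ + ((-6 + b)*(b + k))/5 = ⅖ + (-6 + b)*(b + k)/5)
R(g) = (-9 + g)*(11 + g) (R(g) = (11 + g)*(-9 + g) = (-9 + g)*(11 + g))
R(-5) + X(m(2), -5)*12 = (-99 + (-5)² + 2*(-5)) + (⅖ - 6/5*(-5) - 6*(3 - 1*2)/5 + (⅕)*(-5)² + (⅕)*(-5)*(3 - 1*2))*12 = (-99 + 25 - 10) + (⅖ + 6 - 6*(3 - 2)/5 + (⅕)*25 + (⅕)*(-5)*(3 - 2))*12 = -84 + (⅖ + 6 - 6/5*1 + 5 + (⅕)*(-5)*1)*12 = -84 + (⅖ + 6 - 6/5 + 5 - 1)*12 = -84 + (46/5)*12 = -84 + 552/5 = 132/5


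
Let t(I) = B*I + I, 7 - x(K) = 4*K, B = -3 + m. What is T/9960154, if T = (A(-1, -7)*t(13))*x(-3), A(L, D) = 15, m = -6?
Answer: -14820/4980077 ≈ -0.0029759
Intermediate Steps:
B = -9 (B = -3 - 6 = -9)
x(K) = 7 - 4*K
t(I) = -8*I (t(I) = -9*I + I = -8*I)
T = -29640 (T = (15*(-8*13))*(7 - 4*(-3)) = (15*(-104))*(7 + 12) = -1560*19 = -29640)
T/9960154 = -29640/9960154 = -29640*1/9960154 = -14820/4980077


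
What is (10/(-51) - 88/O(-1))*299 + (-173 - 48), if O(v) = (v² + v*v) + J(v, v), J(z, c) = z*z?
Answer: -153855/17 ≈ -9050.3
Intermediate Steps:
J(z, c) = z²
O(v) = 3*v² (O(v) = (v² + v*v) + v² = (v² + v²) + v² = 2*v² + v² = 3*v²)
(10/(-51) - 88/O(-1))*299 + (-173 - 48) = (10/(-51) - 88/(3*(-1)²))*299 + (-173 - 48) = (10*(-1/51) - 88/(3*1))*299 - 221 = (-10/51 - 88/3)*299 - 221 = -502/17*299 - 221 = -150098/17 - 221 = -153855/17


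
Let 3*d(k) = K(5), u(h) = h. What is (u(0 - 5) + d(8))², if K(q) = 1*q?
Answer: 100/9 ≈ 11.111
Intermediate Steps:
K(q) = q
d(k) = 5/3 (d(k) = (⅓)*5 = 5/3)
(u(0 - 5) + d(8))² = ((0 - 5) + 5/3)² = (-5 + 5/3)² = (-10/3)² = 100/9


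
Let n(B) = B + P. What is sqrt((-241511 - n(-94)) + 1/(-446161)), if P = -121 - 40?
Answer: 3*I*sqrt(5336036889634993)/446161 ≈ 491.18*I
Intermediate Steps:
P = -161
n(B) = -161 + B (n(B) = B - 161 = -161 + B)
sqrt((-241511 - n(-94)) + 1/(-446161)) = sqrt((-241511 - (-161 - 94)) + 1/(-446161)) = sqrt((-241511 - 1*(-255)) - 1/446161) = sqrt((-241511 + 255) - 1/446161) = sqrt(-241256 - 1/446161) = sqrt(-107639018217/446161) = 3*I*sqrt(5336036889634993)/446161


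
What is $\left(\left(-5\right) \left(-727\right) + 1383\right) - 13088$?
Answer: $-8070$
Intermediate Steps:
$\left(\left(-5\right) \left(-727\right) + 1383\right) - 13088 = \left(3635 + 1383\right) - 13088 = 5018 - 13088 = -8070$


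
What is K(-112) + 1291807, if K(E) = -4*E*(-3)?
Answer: 1290463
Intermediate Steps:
K(E) = 12*E
K(-112) + 1291807 = 12*(-112) + 1291807 = -1344 + 1291807 = 1290463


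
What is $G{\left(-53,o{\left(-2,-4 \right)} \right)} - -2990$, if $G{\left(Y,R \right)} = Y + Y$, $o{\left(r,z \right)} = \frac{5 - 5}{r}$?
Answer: $2884$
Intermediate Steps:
$o{\left(r,z \right)} = 0$ ($o{\left(r,z \right)} = \frac{0}{r} = 0$)
$G{\left(Y,R \right)} = 2 Y$
$G{\left(-53,o{\left(-2,-4 \right)} \right)} - -2990 = 2 \left(-53\right) - -2990 = -106 + 2990 = 2884$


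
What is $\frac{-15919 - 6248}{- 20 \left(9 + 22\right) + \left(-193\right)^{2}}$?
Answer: $- \frac{22167}{36629} \approx -0.60518$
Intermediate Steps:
$\frac{-15919 - 6248}{- 20 \left(9 + 22\right) + \left(-193\right)^{2}} = - \frac{22167}{\left(-20\right) 31 + 37249} = - \frac{22167}{-620 + 37249} = - \frac{22167}{36629}$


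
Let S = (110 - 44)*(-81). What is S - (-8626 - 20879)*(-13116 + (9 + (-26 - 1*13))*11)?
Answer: -396729576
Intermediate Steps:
S = -5346 (S = 66*(-81) = -5346)
S - (-8626 - 20879)*(-13116 + (9 + (-26 - 1*13))*11) = -5346 - (-8626 - 20879)*(-13116 + (9 + (-26 - 1*13))*11) = -5346 - (-29505)*(-13116 + (9 + (-26 - 13))*11) = -5346 - (-29505)*(-13116 + (9 - 39)*11) = -5346 - (-29505)*(-13116 - 30*11) = -5346 - (-29505)*(-13116 - 330) = -5346 - (-29505)*(-13446) = -5346 - 1*396724230 = -5346 - 396724230 = -396729576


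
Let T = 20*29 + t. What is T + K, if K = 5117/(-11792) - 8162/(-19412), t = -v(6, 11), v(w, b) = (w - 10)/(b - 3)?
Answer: 33219256143/57226576 ≈ 580.49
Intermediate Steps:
v(w, b) = (-10 + w)/(-3 + b)
t = ½ (t = -(-10 + 6)/(-3 + 11) = -(-4)/8 = -1*(-½) = ½ ≈ 0.50000)
T = 1161/2 (T = 20*29 + ½ = 580 + ½ = 1161/2 ≈ 580.50)
K = -771225/57226576 (K = 5117*(-1/11792) - 8162*(-1/19412) = -5117/11792 + 4081/9706 = -771225/57226576 ≈ -0.013477)
T + K = 1161/2 - 771225/57226576 = 33219256143/57226576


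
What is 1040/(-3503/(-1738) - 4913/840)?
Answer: -759158400/2798137 ≈ -271.31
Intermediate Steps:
1040/(-3503/(-1738) - 4913/840) = 1040/(-3503*(-1/1738) - 4913*1/840) = 1040/(3503/1738 - 4913/840) = 1040/(-2798137/729960) = 1040*(-729960/2798137) = -759158400/2798137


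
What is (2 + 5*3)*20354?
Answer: 346018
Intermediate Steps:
(2 + 5*3)*20354 = (2 + 15)*20354 = 17*20354 = 346018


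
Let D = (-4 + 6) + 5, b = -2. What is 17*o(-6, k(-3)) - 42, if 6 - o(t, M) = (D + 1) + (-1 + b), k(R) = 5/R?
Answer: -25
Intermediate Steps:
D = 7 (D = 2 + 5 = 7)
o(t, M) = 1 (o(t, M) = 6 - ((7 + 1) + (-1 - 2)) = 6 - (8 - 3) = 6 - 1*5 = 6 - 5 = 1)
17*o(-6, k(-3)) - 42 = 17*1 - 42 = 17 - 42 = -25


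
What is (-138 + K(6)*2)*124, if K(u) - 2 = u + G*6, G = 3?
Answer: -10664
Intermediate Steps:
K(u) = 20 + u (K(u) = 2 + (u + 3*6) = 2 + (u + 18) = 2 + (18 + u) = 20 + u)
(-138 + K(6)*2)*124 = (-138 + (20 + 6)*2)*124 = (-138 + 26*2)*124 = (-138 + 52)*124 = -86*124 = -10664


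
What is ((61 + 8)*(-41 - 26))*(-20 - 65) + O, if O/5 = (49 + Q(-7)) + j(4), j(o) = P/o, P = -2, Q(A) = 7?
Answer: 786465/2 ≈ 3.9323e+5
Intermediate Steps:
j(o) = -2/o
O = 555/2 (O = 5*((49 + 7) - 2/4) = 5*(56 - 2*¼) = 5*(56 - ½) = 5*(111/2) = 555/2 ≈ 277.50)
((61 + 8)*(-41 - 26))*(-20 - 65) + O = ((61 + 8)*(-41 - 26))*(-20 - 65) + 555/2 = (69*(-67))*(-85) + 555/2 = -4623*(-85) + 555/2 = 392955 + 555/2 = 786465/2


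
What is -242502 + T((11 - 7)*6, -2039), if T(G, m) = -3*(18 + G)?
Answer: -242628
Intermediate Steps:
T(G, m) = -54 - 3*G
-242502 + T((11 - 7)*6, -2039) = -242502 + (-54 - 3*(11 - 7)*6) = -242502 + (-54 - 12*6) = -242502 + (-54 - 3*24) = -242502 + (-54 - 72) = -242502 - 126 = -242628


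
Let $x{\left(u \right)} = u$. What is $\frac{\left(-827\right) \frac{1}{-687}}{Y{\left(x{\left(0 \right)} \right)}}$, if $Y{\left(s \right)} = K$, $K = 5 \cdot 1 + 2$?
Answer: $\frac{827}{4809} \approx 0.17197$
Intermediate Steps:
$K = 7$ ($K = 5 + 2 = 7$)
$Y{\left(s \right)} = 7$
$\frac{\left(-827\right) \frac{1}{-687}}{Y{\left(x{\left(0 \right)} \right)}} = \frac{\left(-827\right) \frac{1}{-687}}{7} = \left(-827\right) \left(- \frac{1}{687}\right) \frac{1}{7} = \frac{827}{687} \cdot \frac{1}{7} = \frac{827}{4809}$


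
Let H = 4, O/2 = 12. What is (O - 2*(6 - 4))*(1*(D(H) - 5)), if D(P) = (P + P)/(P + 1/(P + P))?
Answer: -2020/33 ≈ -61.212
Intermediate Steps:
O = 24 (O = 2*12 = 24)
D(P) = 2*P/(P + 1/(2*P)) (D(P) = (2*P)/(P + 1/(2*P)) = 2*P/(P + 1/(2*P)))
(O - 2*(6 - 4))*(1*(D(H) - 5)) = (24 - 2*(6 - 4))*(1*(4*4²/(1 + 2*4²) - 5)) = (24 - 2*2)*(1*(4*16/(1 + 2*16) - 5)) = (24 - 4)*(1*(4*16/(1 + 32) - 5)) = 20*(1*(4*16/33 - 5)) = 20*(1*(4*16*(1/33) - 5)) = 20*(1*(64/33 - 5)) = 20*(1*(-101/33)) = 20*(-101/33) = -2020/33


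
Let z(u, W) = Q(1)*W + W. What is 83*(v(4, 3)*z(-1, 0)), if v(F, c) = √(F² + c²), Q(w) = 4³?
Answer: 0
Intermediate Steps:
Q(w) = 64
z(u, W) = 65*W (z(u, W) = 64*W + W = 65*W)
83*(v(4, 3)*z(-1, 0)) = 83*(√(4² + 3²)*(65*0)) = 83*(√(16 + 9)*0) = 83*(√25*0) = 83*(5*0) = 83*0 = 0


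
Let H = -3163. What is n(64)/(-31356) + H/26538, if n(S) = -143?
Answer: -1222873/10668276 ≈ -0.11463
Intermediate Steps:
n(64)/(-31356) + H/26538 = -143/(-31356) - 3163/26538 = -143*(-1/31356) - 3163*1/26538 = 11/2412 - 3163/26538 = -1222873/10668276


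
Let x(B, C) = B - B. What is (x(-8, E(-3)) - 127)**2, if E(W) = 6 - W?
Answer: 16129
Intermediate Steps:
x(B, C) = 0
(x(-8, E(-3)) - 127)**2 = (0 - 127)**2 = (-127)**2 = 16129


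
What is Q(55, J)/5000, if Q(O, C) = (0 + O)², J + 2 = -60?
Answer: 121/200 ≈ 0.60500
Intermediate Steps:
J = -62 (J = -2 - 60 = -62)
Q(O, C) = O²
Q(55, J)/5000 = 55²/5000 = 3025*(1/5000) = 121/200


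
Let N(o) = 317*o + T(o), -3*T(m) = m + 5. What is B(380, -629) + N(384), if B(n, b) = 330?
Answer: 365785/3 ≈ 1.2193e+5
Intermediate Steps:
T(m) = -5/3 - m/3 (T(m) = -(m + 5)/3 = -(5 + m)/3 = -5/3 - m/3)
N(o) = -5/3 + 950*o/3 (N(o) = 317*o + (-5/3 - o/3) = -5/3 + 950*o/3)
B(380, -629) + N(384) = 330 + (-5/3 + (950/3)*384) = 330 + (-5/3 + 121600) = 330 + 364795/3 = 365785/3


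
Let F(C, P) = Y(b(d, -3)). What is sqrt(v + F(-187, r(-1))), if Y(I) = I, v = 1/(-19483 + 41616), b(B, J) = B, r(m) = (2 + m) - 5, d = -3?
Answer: I*sqrt(1469586934)/22133 ≈ 1.732*I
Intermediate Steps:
r(m) = -3 + m
v = 1/22133 ≈ 4.5181e-5
F(C, P) = -3
sqrt(v + F(-187, r(-1))) = sqrt(1/22133 - 3) = sqrt(-66398/22133) = I*sqrt(1469586934)/22133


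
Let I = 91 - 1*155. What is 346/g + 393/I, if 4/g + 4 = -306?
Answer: -1716553/64 ≈ -26821.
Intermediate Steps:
g = -2/155 (g = 4/(-4 - 306) = 4/(-310) = 4*(-1/310) = -2/155 ≈ -0.012903)
I = -64 (I = 91 - 155 = -64)
346/g + 393/I = 346/(-2/155) + 393/(-64) = 346*(-155/2) + 393*(-1/64) = -26815 - 393/64 = -1716553/64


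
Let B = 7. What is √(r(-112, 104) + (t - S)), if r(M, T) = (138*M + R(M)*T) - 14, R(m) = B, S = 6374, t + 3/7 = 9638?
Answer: I*√562443/7 ≈ 107.14*I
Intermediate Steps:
t = 67463/7 (t = -3/7 + 9638 = 67463/7 ≈ 9637.6)
R(m) = 7
r(M, T) = -14 + 7*T + 138*M (r(M, T) = (138*M + 7*T) - 14 = (7*T + 138*M) - 14 = -14 + 7*T + 138*M)
√(r(-112, 104) + (t - S)) = √((-14 + 7*104 + 138*(-112)) + (67463/7 - 1*6374)) = √((-14 + 728 - 15456) + (67463/7 - 6374)) = √(-14742 + 22845/7) = √(-80349/7) = I*√562443/7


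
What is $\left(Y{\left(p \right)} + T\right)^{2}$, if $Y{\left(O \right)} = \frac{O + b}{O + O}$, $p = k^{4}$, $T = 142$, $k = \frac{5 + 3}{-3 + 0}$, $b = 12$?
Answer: $\frac{85312478889}{4194304} \approx 20340.0$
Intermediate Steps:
$k = - \frac{8}{3}$ ($k = \frac{8}{-3} = 8 \left(- \frac{1}{3}\right) = - \frac{8}{3} \approx -2.6667$)
$p = \frac{4096}{81}$ ($p = \left(- \frac{8}{3}\right)^{4} = \frac{4096}{81} \approx 50.568$)
$Y{\left(O \right)} = \frac{12 + O}{2 O}$ ($Y{\left(O \right)} = \frac{O + 12}{O + O} = \frac{12 + O}{2 O}$)
$\left(Y{\left(p \right)} + T\right)^{2} = \left(\frac{12 + \frac{4096}{81}}{2 \cdot \frac{4096}{81}} + 142\right)^{2} = \left(\frac{1}{2} \cdot \frac{81}{4096} \cdot \frac{5068}{81} + 142\right)^{2} = \left(\frac{1267}{2048} + 142\right)^{2} = \left(\frac{292083}{2048}\right)^{2} = \frac{85312478889}{4194304}$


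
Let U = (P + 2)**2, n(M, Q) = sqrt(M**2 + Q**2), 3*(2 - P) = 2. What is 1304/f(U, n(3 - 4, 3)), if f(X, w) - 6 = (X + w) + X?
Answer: 1490472/31853 - 52812*sqrt(10)/31853 ≈ 41.549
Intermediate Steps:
P = 4/3 (P = 2 - 1/3*2 = 2 - 2/3 = 4/3 ≈ 1.3333)
U = 100/9 (U = (4/3 + 2)**2 = (10/3)**2 = 100/9 ≈ 11.111)
f(X, w) = 6 + w + 2*X (f(X, w) = 6 + ((X + w) + X) = 6 + (w + 2*X) = 6 + w + 2*X)
1304/f(U, n(3 - 4, 3)) = 1304/(6 + sqrt((3 - 4)**2 + 3**2) + 2*(100/9)) = 1304/(6 + sqrt((-1)**2 + 9) + 200/9) = 1304/(6 + sqrt(1 + 9) + 200/9) = 1304/(6 + sqrt(10) + 200/9) = 1304/(254/9 + sqrt(10))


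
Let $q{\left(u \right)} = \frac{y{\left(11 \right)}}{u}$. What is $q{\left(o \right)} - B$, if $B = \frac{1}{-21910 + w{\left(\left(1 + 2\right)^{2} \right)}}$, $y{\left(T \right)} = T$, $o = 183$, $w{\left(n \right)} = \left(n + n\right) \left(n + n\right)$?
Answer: $\frac{237629}{3950238} \approx 0.060156$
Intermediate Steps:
$w{\left(n \right)} = 4 n^{2}$ ($w{\left(n \right)} = 2 n 2 n = 4 n^{2}$)
$q{\left(u \right)} = \frac{11}{u}$
$B = - \frac{1}{21586}$ ($B = \frac{1}{-21910 + 4 \left(\left(1 + 2\right)^{2}\right)^{2}} = \frac{1}{-21910 + 4 \left(3^{2}\right)^{2}} = \frac{1}{-21910 + 4 \cdot 9^{2}} = \frac{1}{-21910 + 4 \cdot 81} = \frac{1}{-21910 + 324} = \frac{1}{-21586} = - \frac{1}{21586} \approx -4.6326 \cdot 10^{-5}$)
$q{\left(o \right)} - B = \frac{11}{183} - - \frac{1}{21586} = 11 \cdot \frac{1}{183} + \frac{1}{21586} = \frac{11}{183} + \frac{1}{21586} = \frac{237629}{3950238}$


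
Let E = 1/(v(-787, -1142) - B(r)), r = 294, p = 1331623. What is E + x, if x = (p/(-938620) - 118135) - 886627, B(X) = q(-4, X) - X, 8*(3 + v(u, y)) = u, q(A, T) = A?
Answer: -1483482198510139/1476449260 ≈ -1.0048e+6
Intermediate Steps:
v(u, y) = -3 + u/8
B(X) = -4 - X
x = -943091040063/938620 (x = (1331623/(-938620) - 118135) - 886627 = (1331623*(-1/938620) - 118135) - 886627 = (-1331623/938620 - 118135) - 886627 = -110885205323/938620 - 886627 = -943091040063/938620 ≈ -1.0048e+6)
E = 8/1573 (E = 1/((-3 + (1/8)*(-787)) - (-4 - 1*294)) = 1/((-3 - 787/8) - (-4 - 294)) = 1/(-811/8 - 1*(-298)) = 1/(-811/8 + 298) = 1/(1573/8) = 8/1573 ≈ 0.0050858)
E + x = 8/1573 - 943091040063/938620 = -1483482198510139/1476449260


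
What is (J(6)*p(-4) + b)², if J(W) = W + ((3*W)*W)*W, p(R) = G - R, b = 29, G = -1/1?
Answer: 3964081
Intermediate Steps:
G = -1 (G = -1*1 = -1)
p(R) = -1 - R
J(W) = W + 3*W³ (J(W) = W + (3*W²)*W = W + 3*W³)
(J(6)*p(-4) + b)² = ((6 + 3*6³)*(-1 - 1*(-4)) + 29)² = ((6 + 3*216)*(-1 + 4) + 29)² = ((6 + 648)*3 + 29)² = (654*3 + 29)² = (1962 + 29)² = 1991² = 3964081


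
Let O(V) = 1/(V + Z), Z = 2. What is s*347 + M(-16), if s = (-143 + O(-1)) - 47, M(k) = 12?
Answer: -65571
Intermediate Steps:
O(V) = 1/(2 + V) (O(V) = 1/(V + 2) = 1/(2 + V))
s = -189 (s = (-143 + 1/(2 - 1)) - 47 = (-143 + 1/1) - 47 = (-143 + 1) - 47 = -142 - 47 = -189)
s*347 + M(-16) = -189*347 + 12 = -65583 + 12 = -65571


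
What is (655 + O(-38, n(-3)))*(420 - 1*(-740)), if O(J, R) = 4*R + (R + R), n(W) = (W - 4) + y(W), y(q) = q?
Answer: 690200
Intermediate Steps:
n(W) = -4 + 2*W (n(W) = (W - 4) + W = (-4 + W) + W = -4 + 2*W)
O(J, R) = 6*R (O(J, R) = 4*R + 2*R = 6*R)
(655 + O(-38, n(-3)))*(420 - 1*(-740)) = (655 + 6*(-4 + 2*(-3)))*(420 - 1*(-740)) = (655 + 6*(-4 - 6))*(420 + 740) = (655 + 6*(-10))*1160 = (655 - 60)*1160 = 595*1160 = 690200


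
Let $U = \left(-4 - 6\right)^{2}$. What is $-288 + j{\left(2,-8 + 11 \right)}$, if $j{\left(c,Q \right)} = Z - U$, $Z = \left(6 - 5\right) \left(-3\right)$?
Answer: $-391$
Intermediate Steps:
$Z = -3$ ($Z = 1 \left(-3\right) = -3$)
$U = 100$ ($U = \left(-4 - 6\right)^{2} = \left(-10\right)^{2} = 100$)
$j{\left(c,Q \right)} = -103$ ($j{\left(c,Q \right)} = -3 - 100 = -103$)
$-288 + j{\left(2,-8 + 11 \right)} = -288 - 103 = -391$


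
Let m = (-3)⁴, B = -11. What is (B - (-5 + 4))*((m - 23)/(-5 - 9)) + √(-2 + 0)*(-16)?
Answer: 290/7 - 16*I*√2 ≈ 41.429 - 22.627*I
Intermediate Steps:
m = 81
(B - (-5 + 4))*((m - 23)/(-5 - 9)) + √(-2 + 0)*(-16) = (-11 - (-5 + 4))*((81 - 23)/(-5 - 9)) + √(-2 + 0)*(-16) = (-11 - (-1))*(58/(-14)) + √(-2)*(-16) = (-11 - 1*(-1))*(58*(-1/14)) + (I*√2)*(-16) = (-11 + 1)*(-29/7) - 16*I*√2 = -10*(-29/7) - 16*I*√2 = 290/7 - 16*I*√2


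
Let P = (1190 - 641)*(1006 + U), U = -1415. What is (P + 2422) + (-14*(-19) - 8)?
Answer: -221861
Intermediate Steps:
P = -224541 (P = (1190 - 641)*(1006 - 1415) = 549*(-409) = -224541)
(P + 2422) + (-14*(-19) - 8) = (-224541 + 2422) + (-14*(-19) - 8) = -222119 + (266 - 8) = -222119 + 258 = -221861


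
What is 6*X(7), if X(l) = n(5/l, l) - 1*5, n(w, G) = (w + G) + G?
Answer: 408/7 ≈ 58.286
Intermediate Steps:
n(w, G) = w + 2*G (n(w, G) = (G + w) + G = w + 2*G)
X(l) = -5 + 2*l + 5/l (X(l) = (5/l + 2*l) - 1*5 = (2*l + 5/l) - 5 = -5 + 2*l + 5/l)
6*X(7) = 6*(-5 + 2*7 + 5/7) = 6*(-5 + 14 + 5*(1/7)) = 6*(-5 + 14 + 5/7) = 6*(68/7) = 408/7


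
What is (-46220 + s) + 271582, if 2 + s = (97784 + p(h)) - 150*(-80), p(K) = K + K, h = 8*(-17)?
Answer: 334872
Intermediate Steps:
h = -136
p(K) = 2*K
s = 109510 (s = -2 + ((97784 + 2*(-136)) - 150*(-80)) = -2 + ((97784 - 272) + 12000) = -2 + (97512 + 12000) = -2 + 109512 = 109510)
(-46220 + s) + 271582 = (-46220 + 109510) + 271582 = 63290 + 271582 = 334872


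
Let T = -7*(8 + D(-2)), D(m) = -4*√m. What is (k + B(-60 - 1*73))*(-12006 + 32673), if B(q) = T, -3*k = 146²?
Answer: -148003276 + 578676*I*√2 ≈ -1.48e+8 + 8.1837e+5*I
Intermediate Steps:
k = -21316/3 (k = -⅓*146² = -⅓*21316 = -21316/3 ≈ -7105.3)
T = -56 + 28*I*√2 (T = -7*(8 - 4*I*√2) = -56 + 28*I*√2 ≈ -56.0 + 39.598*I)
B(q) = -56 + 28*I*√2
(k + B(-60 - 1*73))*(-12006 + 32673) = (-21316/3 + (-56 + 28*I*√2))*(-12006 + 32673) = (-21484/3 + 28*I*√2)*20667 = -148003276 + 578676*I*√2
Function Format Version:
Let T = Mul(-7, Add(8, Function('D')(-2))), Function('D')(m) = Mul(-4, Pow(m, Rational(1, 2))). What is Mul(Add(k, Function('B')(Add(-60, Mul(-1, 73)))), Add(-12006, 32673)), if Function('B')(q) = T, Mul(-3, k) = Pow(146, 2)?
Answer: Add(-148003276, Mul(578676, I, Pow(2, Rational(1, 2)))) ≈ Add(-1.4800e+8, Mul(8.1837e+5, I))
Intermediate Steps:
k = Rational(-21316, 3) (k = Mul(Rational(-1, 3), Pow(146, 2)) = Mul(Rational(-1, 3), 21316) = Rational(-21316, 3) ≈ -7105.3)
T = Add(-56, Mul(28, I, Pow(2, Rational(1, 2)))) (T = Mul(-7, Add(8, Mul(-4, Pow(-2, Rational(1, 2))))) = Mul(-7, Add(8, Mul(-4, Mul(I, Pow(2, Rational(1, 2)))))) = Mul(-7, Add(8, Mul(-4, I, Pow(2, Rational(1, 2))))) = Add(-56, Mul(28, I, Pow(2, Rational(1, 2)))) ≈ Add(-56.000, Mul(39.598, I)))
Function('B')(q) = Add(-56, Mul(28, I, Pow(2, Rational(1, 2))))
Mul(Add(k, Function('B')(Add(-60, Mul(-1, 73)))), Add(-12006, 32673)) = Mul(Add(Rational(-21316, 3), Add(-56, Mul(28, I, Pow(2, Rational(1, 2))))), Add(-12006, 32673)) = Mul(Add(Rational(-21484, 3), Mul(28, I, Pow(2, Rational(1, 2)))), 20667) = Add(-148003276, Mul(578676, I, Pow(2, Rational(1, 2))))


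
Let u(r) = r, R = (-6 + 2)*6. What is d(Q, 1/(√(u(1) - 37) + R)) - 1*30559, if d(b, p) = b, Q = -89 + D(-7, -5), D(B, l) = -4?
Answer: -30652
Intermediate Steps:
R = -24 (R = -4*6 = -24)
Q = -93 (Q = -89 - 4 = -93)
d(Q, 1/(√(u(1) - 37) + R)) - 1*30559 = -93 - 1*30559 = -93 - 30559 = -30652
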